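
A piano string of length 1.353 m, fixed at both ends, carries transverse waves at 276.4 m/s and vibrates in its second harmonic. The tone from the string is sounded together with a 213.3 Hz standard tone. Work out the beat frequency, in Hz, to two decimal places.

For a string fixed at both ends, f_n = n·v/(2L) = 2·276.4/(2·1.353) = 204.2868 Hz.
f_beat = |204.2868 − 213.3| = 9.01 Hz.

9.01 Hz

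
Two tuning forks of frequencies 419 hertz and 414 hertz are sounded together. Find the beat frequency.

f_beat = |f₁ − f₂|.
|419 − 414| = 5 Hz.

5 Hz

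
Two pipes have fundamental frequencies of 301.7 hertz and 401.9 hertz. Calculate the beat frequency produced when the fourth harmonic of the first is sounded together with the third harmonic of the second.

1.1 Hz

Fourth harmonic of the first: 4·301.7 = 1206.8 Hz.
Third harmonic of the second: 3·401.9 = 1205.7 Hz.
f_beat = |1206.8 − 1205.7| = 1.1 Hz.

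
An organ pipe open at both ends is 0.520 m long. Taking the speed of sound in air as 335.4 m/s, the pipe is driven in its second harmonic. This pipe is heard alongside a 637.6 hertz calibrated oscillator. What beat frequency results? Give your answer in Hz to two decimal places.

Open pipe: f_n = n·v/(2L) = 2·335.4/(2·0.520) = 645.0000 Hz.
f_beat = |645.0000 − 637.6| = 7.40 Hz.

7.40 Hz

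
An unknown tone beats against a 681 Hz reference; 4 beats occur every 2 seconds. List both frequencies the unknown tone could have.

Beat frequency = 4/2 = 2 Hz.
|f − 681| = 2, so f = 681 ± 2.

679 Hz or 683 Hz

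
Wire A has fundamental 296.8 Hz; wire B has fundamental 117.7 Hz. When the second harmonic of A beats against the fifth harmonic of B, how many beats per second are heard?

5.1 Hz

Second harmonic of the first: 2·296.8 = 593.6 Hz.
Fifth harmonic of the second: 5·117.7 = 588.5 Hz.
f_beat = |593.6 − 588.5| = 5.1 Hz.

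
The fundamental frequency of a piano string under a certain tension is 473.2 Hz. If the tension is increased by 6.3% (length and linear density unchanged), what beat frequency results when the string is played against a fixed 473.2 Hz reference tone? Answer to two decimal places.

For a string, f ∝ √T, so the new frequency is 473.2·√1.063 = 487.8781 Hz.
f_beat = |487.8781 − 473.2| = 14.68 Hz.

14.68 Hz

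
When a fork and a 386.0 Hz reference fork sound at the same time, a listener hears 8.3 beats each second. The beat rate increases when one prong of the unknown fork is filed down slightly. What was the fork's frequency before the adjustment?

394.3 Hz

|f − 386.0| = 8.3, so the fork was at either 377.7 Hz or 394.3 Hz.
Filing a prong removes mass and raises the fork's frequency; the adjustment raises the fork's frequency.
The beat rate rose, so the adjustment moved the fork further from 386.0 Hz — it was already above the reference.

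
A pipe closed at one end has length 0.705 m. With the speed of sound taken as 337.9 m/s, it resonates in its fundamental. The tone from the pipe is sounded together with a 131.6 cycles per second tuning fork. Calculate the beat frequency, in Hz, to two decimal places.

11.78 Hz

Closed pipe (odd harmonics): f_n = n·v/(4L) = 1·337.9/(4·0.705) = 119.8227 Hz.
f_beat = |119.8227 − 131.6| = 11.78 Hz.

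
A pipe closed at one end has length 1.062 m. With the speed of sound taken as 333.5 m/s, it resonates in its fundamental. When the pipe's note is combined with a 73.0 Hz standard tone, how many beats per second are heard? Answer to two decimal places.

5.51 Hz

Closed pipe (odd harmonics): f_n = n·v/(4L) = 1·333.5/(4·1.062) = 78.5075 Hz.
f_beat = |78.5075 − 73.0| = 5.51 Hz.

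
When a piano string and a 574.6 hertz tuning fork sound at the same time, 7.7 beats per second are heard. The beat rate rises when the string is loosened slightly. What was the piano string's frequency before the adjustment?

|f − 574.6| = 7.7, so the piano string was at either 566.9 Hz or 582.3 Hz.
Reducing tension lowers a string's frequency; the adjustment lowers the piano string's frequency.
The beat rate rose, so the adjustment moved the piano string further from 574.6 Hz — it was already below the reference.

566.9 Hz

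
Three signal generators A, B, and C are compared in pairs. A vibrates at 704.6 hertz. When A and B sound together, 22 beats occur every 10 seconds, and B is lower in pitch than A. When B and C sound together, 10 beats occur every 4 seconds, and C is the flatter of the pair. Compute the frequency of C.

699.9 Hz

A–B: Beat frequency = 22/10 = 2.2 Hz.
B is below A, so f_B = 704.6 − 2.2 = 702.4 Hz.
B–C: Beat frequency = 10/4 = 2.5 Hz.
C is below B, so f_C = 702.4 − 2.5 = 699.9 Hz.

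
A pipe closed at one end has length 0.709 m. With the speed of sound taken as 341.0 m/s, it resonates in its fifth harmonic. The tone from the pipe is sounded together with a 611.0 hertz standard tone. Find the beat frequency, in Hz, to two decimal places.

Closed pipe (odd harmonics): f_n = n·v/(4L) = 5·341.0/(4·0.709) = 601.1989 Hz.
f_beat = |601.1989 − 611.0| = 9.80 Hz.

9.80 Hz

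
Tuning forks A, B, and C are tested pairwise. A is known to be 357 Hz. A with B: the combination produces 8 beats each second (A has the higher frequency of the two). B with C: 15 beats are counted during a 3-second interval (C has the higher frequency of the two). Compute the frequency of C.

354 Hz

B is below A, so f_B = 357 − 8 = 349 Hz.
B–C: Beat frequency = 15/3 = 5 Hz.
C is above B, so f_C = 349 + 5 = 354 Hz.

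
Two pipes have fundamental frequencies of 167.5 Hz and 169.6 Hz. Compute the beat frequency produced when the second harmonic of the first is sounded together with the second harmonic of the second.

Second harmonic of the first: 2·167.5 = 335.0 Hz.
Second harmonic of the second: 2·169.6 = 339.2 Hz.
f_beat = |335.0 − 339.2| = 4.2 Hz.

4.2 Hz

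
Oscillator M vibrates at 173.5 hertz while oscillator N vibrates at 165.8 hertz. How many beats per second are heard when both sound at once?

7.7 Hz

f_beat = |f₁ − f₂|.
|173.5 − 165.8| = 7.7 Hz.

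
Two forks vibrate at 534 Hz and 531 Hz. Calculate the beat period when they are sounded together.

0.333 s

f_beat = |534 − 531| = 3 Hz.
Beat period T = 1 / f_beat = 1 / 3 s.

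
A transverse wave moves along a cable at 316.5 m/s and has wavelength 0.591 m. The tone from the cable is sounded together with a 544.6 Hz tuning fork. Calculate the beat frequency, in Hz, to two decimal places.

Source frequency f = v/λ = 316.5/0.591 = 535.5330 Hz.
f_beat = |535.5330 − 544.6| = 9.07 Hz.

9.07 Hz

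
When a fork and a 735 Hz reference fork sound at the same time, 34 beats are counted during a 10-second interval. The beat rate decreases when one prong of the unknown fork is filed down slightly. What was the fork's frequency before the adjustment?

Beat frequency = 34/10 = 3.4 Hz.
|f − 735| = 3.4, so the fork was at either 731.6 Hz or 738.4 Hz.
Filing a prong removes mass and raises the fork's frequency; the adjustment raises the fork's frequency.
The beat rate fell, so the adjustment moved the fork toward 735 Hz — it must have started below the reference.

731.6 Hz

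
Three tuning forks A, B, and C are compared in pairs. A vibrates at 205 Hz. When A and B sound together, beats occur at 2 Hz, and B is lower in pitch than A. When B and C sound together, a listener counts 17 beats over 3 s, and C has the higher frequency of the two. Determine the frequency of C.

B is below A, so f_B = 205 − 2 = 203 Hz.
B–C: Beat frequency = 17/3 = 5.6667 Hz.
C is above B, so f_C = 203 + 5.6667 = 208.6667 Hz.

208.6667 Hz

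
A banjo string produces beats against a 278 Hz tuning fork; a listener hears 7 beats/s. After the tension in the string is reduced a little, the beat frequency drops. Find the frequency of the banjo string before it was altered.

|f − 278| = 7, so the banjo string was at either 271 Hz or 285 Hz.
Lower tension means lower frequency; the adjustment lowers the banjo string's frequency.
The beat rate fell, so the adjustment moved the banjo string toward 278 Hz — it must have started above the reference.

285 Hz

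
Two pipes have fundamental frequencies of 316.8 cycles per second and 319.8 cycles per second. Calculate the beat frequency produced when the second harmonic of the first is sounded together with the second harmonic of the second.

6.0 Hz

Second harmonic of the first: 2·316.8 = 633.6 Hz.
Second harmonic of the second: 2·319.8 = 639.6 Hz.
f_beat = |633.6 − 639.6| = 6.0 Hz.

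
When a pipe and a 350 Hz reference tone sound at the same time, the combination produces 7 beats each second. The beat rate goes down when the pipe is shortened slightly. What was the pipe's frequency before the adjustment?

|f − 350| = 7, so the pipe was at either 343 Hz or 357 Hz.
A shorter pipe has a higher fundamental; the adjustment raises the pipe's frequency.
The beat rate fell, so the adjustment moved the pipe toward 350 Hz — it must have started below the reference.

343 Hz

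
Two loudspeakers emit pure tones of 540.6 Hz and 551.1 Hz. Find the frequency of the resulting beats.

10.5 Hz

Beats arise from superposition of two nearby frequencies; the beat rate is |f₁ − f₂|.
|540.6 − 551.1| = 10.5 Hz.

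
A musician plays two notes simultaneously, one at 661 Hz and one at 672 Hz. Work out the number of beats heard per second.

f_beat = |f₁ − f₂|.
|661 − 672| = 11 Hz.

11 Hz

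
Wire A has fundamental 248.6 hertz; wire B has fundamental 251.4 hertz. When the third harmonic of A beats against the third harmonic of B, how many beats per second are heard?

8.4 Hz

Third harmonic of the first: 3·248.6 = 745.8 Hz.
Third harmonic of the second: 3·251.4 = 754.2 Hz.
f_beat = |745.8 − 754.2| = 8.4 Hz.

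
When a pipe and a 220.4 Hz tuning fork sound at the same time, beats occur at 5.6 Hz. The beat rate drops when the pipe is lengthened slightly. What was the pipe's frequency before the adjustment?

226 Hz

|f − 220.4| = 5.6, so the pipe was at either 214.8 Hz or 226 Hz.
A longer pipe has a lower fundamental; the adjustment lowers the pipe's frequency.
The beat rate fell, so the adjustment moved the pipe toward 220.4 Hz — it must have started above the reference.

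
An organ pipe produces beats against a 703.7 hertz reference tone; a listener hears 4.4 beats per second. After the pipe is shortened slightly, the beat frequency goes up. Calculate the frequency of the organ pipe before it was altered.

|f − 703.7| = 4.4, so the organ pipe was at either 699.3 Hz or 708.1 Hz.
A shorter pipe has a higher fundamental; the adjustment raises the organ pipe's frequency.
The beat rate rose, so the adjustment moved the organ pipe further from 703.7 Hz — it was already above the reference.

708.1 Hz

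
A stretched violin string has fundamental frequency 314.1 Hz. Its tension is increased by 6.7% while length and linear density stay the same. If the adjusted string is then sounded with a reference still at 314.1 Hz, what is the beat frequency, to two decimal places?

10.35 Hz

For a string, f ∝ √T, so the new frequency is 314.1·√1.067 = 324.4518 Hz.
f_beat = |324.4518 − 314.1| = 10.35 Hz.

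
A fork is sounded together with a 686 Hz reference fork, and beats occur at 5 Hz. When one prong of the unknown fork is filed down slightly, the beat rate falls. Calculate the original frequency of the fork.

681 Hz

|f − 686| = 5, so the fork was at either 681 Hz or 691 Hz.
Filing a prong removes mass and raises the fork's frequency; the adjustment raises the fork's frequency.
The beat rate fell, so the adjustment moved the fork toward 686 Hz — it must have started below the reference.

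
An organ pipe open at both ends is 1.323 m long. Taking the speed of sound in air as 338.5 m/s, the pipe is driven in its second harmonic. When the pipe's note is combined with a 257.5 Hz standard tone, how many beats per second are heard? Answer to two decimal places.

Open pipe: f_n = n·v/(2L) = 2·338.5/(2·1.323) = 255.8579 Hz.
f_beat = |255.8579 − 257.5| = 1.64 Hz.

1.64 Hz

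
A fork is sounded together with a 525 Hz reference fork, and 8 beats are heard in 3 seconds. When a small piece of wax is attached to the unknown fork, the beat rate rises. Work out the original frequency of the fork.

522.3333 Hz

Beat frequency = 8/3 = 2.6667 Hz.
|f − 525| = 2.6667, so the fork was at either 522.3333 Hz or 527.6667 Hz.
Loading a fork with wax lowers its frequency; the adjustment lowers the fork's frequency.
The beat rate rose, so the adjustment moved the fork further from 525 Hz — it was already below the reference.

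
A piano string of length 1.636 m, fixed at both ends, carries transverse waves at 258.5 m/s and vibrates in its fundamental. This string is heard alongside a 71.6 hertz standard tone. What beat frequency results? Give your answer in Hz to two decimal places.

For a string fixed at both ends, f_n = n·v/(2L) = 1·258.5/(2·1.636) = 79.0037 Hz.
f_beat = |79.0037 − 71.6| = 7.40 Hz.

7.40 Hz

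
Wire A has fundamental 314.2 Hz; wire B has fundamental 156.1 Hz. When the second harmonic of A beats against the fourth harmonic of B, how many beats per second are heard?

Second harmonic of the first: 2·314.2 = 628.4 Hz.
Fourth harmonic of the second: 4·156.1 = 624.4 Hz.
f_beat = |628.4 − 624.4| = 4.0 Hz.

4.0 Hz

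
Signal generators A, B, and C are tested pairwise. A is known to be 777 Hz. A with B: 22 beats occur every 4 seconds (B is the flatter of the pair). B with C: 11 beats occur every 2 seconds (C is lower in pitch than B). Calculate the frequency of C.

A–B: Beat frequency = 22/4 = 5.5 Hz.
B is below A, so f_B = 777 − 5.5 = 771.5 Hz.
B–C: Beat frequency = 11/2 = 5.5 Hz.
C is below B, so f_C = 771.5 − 5.5 = 766 Hz.

766 Hz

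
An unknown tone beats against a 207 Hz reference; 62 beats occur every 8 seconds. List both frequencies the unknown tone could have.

Beat frequency = 62/8 = 7.75 Hz.
|f − 207| = 7.75, so f = 207 ± 7.75.

199.25 Hz or 214.75 Hz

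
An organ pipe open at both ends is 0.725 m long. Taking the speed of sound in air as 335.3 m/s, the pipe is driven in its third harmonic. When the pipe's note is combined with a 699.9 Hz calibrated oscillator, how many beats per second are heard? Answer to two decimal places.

Open pipe: f_n = n·v/(2L) = 3·335.3/(2·0.725) = 693.7241 Hz.
f_beat = |693.7241 − 699.9| = 6.18 Hz.

6.18 Hz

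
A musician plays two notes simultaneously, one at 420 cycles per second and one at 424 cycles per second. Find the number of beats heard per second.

Beats arise from superposition of two nearby frequencies; the beat rate is |f₁ − f₂|.
|420 − 424| = 4 Hz.

4 Hz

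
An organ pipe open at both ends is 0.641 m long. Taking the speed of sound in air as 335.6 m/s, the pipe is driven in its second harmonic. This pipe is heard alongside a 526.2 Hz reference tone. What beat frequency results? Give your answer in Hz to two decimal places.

Open pipe: f_n = n·v/(2L) = 2·335.6/(2·0.641) = 523.5569 Hz.
f_beat = |523.5569 − 526.2| = 2.64 Hz.

2.64 Hz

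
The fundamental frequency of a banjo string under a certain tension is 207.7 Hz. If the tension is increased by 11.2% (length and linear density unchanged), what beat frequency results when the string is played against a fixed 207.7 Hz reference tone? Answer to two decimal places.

For a string, f ∝ √T, so the new frequency is 207.7·√1.112 = 219.0226 Hz.
f_beat = |219.0226 − 207.7| = 11.32 Hz.

11.32 Hz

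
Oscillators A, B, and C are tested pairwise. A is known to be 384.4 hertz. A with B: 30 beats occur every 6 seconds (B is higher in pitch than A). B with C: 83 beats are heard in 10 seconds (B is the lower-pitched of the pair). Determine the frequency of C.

A–B: Beat frequency = 30/6 = 5 Hz.
B is above A, so f_B = 384.4 + 5 = 389.4 Hz.
B–C: Beat frequency = 83/10 = 8.3 Hz.
C is above B, so f_C = 389.4 + 8.3 = 397.7 Hz.

397.7 Hz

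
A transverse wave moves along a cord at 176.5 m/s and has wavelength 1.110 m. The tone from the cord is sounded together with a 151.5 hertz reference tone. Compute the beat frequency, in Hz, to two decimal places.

Source frequency f = v/λ = 176.5/1.110 = 159.0090 Hz.
f_beat = |159.0090 − 151.5| = 7.51 Hz.

7.51 Hz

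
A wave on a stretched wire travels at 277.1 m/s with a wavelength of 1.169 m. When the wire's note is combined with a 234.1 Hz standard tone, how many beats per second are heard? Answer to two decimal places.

Source frequency f = v/λ = 277.1/1.169 = 237.0402 Hz.
f_beat = |237.0402 − 234.1| = 2.94 Hz.

2.94 Hz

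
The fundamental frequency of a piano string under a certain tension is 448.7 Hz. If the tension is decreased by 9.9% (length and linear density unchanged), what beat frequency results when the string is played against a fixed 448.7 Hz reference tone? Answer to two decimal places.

For a string, f ∝ √T, so the new frequency is 448.7·√0.901 = 425.9106 Hz.
f_beat = |425.9106 − 448.7| = 22.79 Hz.

22.79 Hz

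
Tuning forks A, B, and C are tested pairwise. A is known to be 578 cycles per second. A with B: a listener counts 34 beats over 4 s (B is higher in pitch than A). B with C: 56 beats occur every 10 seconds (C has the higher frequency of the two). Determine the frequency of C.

A–B: Beat frequency = 34/4 = 8.5 Hz.
B is above A, so f_B = 578 + 8.5 = 586.5 Hz.
B–C: Beat frequency = 56/10 = 5.6 Hz.
C is above B, so f_C = 586.5 + 5.6 = 592.1 Hz.

592.1 Hz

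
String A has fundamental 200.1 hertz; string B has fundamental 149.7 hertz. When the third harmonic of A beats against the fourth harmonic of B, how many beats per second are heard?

Third harmonic of the first: 3·200.1 = 600.3 Hz.
Fourth harmonic of the second: 4·149.7 = 598.8 Hz.
f_beat = |600.3 − 598.8| = 1.5 Hz.

1.5 Hz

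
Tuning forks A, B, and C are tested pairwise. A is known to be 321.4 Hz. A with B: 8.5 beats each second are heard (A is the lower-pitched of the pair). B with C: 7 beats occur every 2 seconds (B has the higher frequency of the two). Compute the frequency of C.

326.4 Hz

B is above A, so f_B = 321.4 + 8.5 = 329.9 Hz.
B–C: Beat frequency = 7/2 = 3.5 Hz.
C is below B, so f_C = 329.9 − 3.5 = 326.4 Hz.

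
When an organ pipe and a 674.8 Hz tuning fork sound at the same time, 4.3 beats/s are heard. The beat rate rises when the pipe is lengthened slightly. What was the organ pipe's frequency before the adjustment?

670.5 Hz

|f − 674.8| = 4.3, so the organ pipe was at either 670.5 Hz or 679.1 Hz.
A longer pipe has a lower fundamental; the adjustment lowers the organ pipe's frequency.
The beat rate rose, so the adjustment moved the organ pipe further from 674.8 Hz — it was already below the reference.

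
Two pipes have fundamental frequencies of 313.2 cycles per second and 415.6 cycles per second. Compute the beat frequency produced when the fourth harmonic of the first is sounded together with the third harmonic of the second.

6.0 Hz

Fourth harmonic of the first: 4·313.2 = 1252.8 Hz.
Third harmonic of the second: 3·415.6 = 1246.8 Hz.
f_beat = |1252.8 − 1246.8| = 6.0 Hz.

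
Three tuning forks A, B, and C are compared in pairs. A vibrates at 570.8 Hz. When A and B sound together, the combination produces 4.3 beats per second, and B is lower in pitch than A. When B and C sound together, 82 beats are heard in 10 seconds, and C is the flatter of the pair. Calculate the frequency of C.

B is below A, so f_B = 570.8 − 4.3 = 566.5 Hz.
B–C: Beat frequency = 82/10 = 8.2 Hz.
C is below B, so f_C = 566.5 − 8.2 = 558.3 Hz.

558.3 Hz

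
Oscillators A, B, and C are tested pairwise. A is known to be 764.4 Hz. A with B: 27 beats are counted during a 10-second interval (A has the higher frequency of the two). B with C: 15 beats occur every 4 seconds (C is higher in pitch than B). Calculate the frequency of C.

765.45 Hz

A–B: Beat frequency = 27/10 = 2.7 Hz.
B is below A, so f_B = 764.4 − 2.7 = 761.7 Hz.
B–C: Beat frequency = 15/4 = 3.75 Hz.
C is above B, so f_C = 761.7 + 3.75 = 765.45 Hz.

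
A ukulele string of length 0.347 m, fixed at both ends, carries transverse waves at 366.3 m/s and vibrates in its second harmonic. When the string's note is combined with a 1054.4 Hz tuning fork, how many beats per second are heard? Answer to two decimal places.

1.22 Hz

For a string fixed at both ends, f_n = n·v/(2L) = 2·366.3/(2·0.347) = 1055.6196 Hz.
f_beat = |1055.6196 − 1054.4| = 1.22 Hz.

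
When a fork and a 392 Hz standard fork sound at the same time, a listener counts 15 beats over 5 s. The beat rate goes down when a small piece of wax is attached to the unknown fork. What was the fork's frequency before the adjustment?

Beat frequency = 15/5 = 3 Hz.
|f − 392| = 3, so the fork was at either 389 Hz or 395 Hz.
Loading a fork with wax lowers its frequency; the adjustment lowers the fork's frequency.
The beat rate fell, so the adjustment moved the fork toward 392 Hz — it must have started above the reference.

395 Hz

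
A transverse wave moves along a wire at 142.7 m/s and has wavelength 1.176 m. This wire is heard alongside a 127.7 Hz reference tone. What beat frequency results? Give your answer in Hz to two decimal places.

Source frequency f = v/λ = 142.7/1.176 = 121.3435 Hz.
f_beat = |121.3435 − 127.7| = 6.36 Hz.

6.36 Hz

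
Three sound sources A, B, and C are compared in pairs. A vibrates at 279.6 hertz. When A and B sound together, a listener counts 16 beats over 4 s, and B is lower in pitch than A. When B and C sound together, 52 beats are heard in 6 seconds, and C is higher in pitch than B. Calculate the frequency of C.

A–B: Beat frequency = 16/4 = 4 Hz.
B is below A, so f_B = 279.6 − 4 = 275.6 Hz.
B–C: Beat frequency = 52/6 = 8.6667 Hz.
C is above B, so f_C = 275.6 + 8.6667 = 284.2667 Hz.

284.2667 Hz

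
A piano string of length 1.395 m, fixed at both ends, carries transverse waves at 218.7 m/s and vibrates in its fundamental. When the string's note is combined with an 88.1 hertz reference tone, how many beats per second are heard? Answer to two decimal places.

9.71 Hz

For a string fixed at both ends, f_n = n·v/(2L) = 1·218.7/(2·1.395) = 78.3871 Hz.
f_beat = |78.3871 − 88.1| = 9.71 Hz.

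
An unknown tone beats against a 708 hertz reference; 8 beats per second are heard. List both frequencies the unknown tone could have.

700 Hz or 716 Hz

|f − 708| = 8, so f = 708 ± 8.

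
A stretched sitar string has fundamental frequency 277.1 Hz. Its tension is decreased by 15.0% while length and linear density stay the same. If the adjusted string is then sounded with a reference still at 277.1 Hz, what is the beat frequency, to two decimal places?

21.63 Hz

For a string, f ∝ √T, so the new frequency is 277.1·√0.850 = 255.4736 Hz.
f_beat = |255.4736 − 277.1| = 21.63 Hz.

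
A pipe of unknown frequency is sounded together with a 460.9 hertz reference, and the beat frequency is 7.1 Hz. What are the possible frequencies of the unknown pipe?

|f − 460.9| = 7.1, so f = 460.9 ± 7.1.

453.8 Hz or 468 Hz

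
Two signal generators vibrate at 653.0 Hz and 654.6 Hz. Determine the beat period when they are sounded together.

f_beat = |653.0 − 654.6| = 1.6 Hz.
Beat period T = 1 / f_beat = 1 / 1.6 s.

0.625 s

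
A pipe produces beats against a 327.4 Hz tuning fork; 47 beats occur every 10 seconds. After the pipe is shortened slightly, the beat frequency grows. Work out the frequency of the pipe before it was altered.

332.1 Hz

Beat frequency = 47/10 = 4.7 Hz.
|f − 327.4| = 4.7, so the pipe was at either 322.7 Hz or 332.1 Hz.
A shorter pipe has a higher fundamental; the adjustment raises the pipe's frequency.
The beat rate rose, so the adjustment moved the pipe further from 327.4 Hz — it was already above the reference.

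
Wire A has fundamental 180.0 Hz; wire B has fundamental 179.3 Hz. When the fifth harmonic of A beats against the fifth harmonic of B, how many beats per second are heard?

Fifth harmonic of the first: 5·180.0 = 900.0 Hz.
Fifth harmonic of the second: 5·179.3 = 896.5 Hz.
f_beat = |900.0 − 896.5| = 3.5 Hz.

3.5 Hz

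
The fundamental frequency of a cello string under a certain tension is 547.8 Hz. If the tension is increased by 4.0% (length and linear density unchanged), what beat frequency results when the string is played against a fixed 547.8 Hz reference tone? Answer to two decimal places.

10.85 Hz

For a string, f ∝ √T, so the new frequency is 547.8·√1.040 = 558.6486 Hz.
f_beat = |558.6486 − 547.8| = 10.85 Hz.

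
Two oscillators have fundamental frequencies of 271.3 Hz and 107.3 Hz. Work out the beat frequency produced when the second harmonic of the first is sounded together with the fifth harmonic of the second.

6.1 Hz

Second harmonic of the first: 2·271.3 = 542.6 Hz.
Fifth harmonic of the second: 5·107.3 = 536.5 Hz.
f_beat = |542.6 − 536.5| = 6.1 Hz.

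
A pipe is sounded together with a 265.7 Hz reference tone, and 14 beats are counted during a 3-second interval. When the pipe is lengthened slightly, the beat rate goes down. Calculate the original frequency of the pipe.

Beat frequency = 14/3 = 4.6667 Hz.
|f − 265.7| = 4.6667, so the pipe was at either 261.0333 Hz or 270.3667 Hz.
A longer pipe has a lower fundamental; the adjustment lowers the pipe's frequency.
The beat rate fell, so the adjustment moved the pipe toward 265.7 Hz — it must have started above the reference.

270.3667 Hz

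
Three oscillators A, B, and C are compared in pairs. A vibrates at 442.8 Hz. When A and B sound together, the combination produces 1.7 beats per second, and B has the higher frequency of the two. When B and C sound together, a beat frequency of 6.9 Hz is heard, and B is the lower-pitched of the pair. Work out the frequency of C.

451.4 Hz

B is above A, so f_B = 442.8 + 1.7 = 444.5 Hz.
C is above B, so f_C = 444.5 + 6.9 = 451.4 Hz.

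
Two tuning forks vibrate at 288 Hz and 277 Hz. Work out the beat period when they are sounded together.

f_beat = |288 − 277| = 11 Hz.
Beat period T = 1 / f_beat = 1 / 11 s.

0.091 s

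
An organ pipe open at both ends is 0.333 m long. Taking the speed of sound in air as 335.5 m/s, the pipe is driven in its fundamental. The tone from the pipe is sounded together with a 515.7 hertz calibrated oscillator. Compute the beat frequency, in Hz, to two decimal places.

Open pipe: f_n = n·v/(2L) = 1·335.5/(2·0.333) = 503.7538 Hz.
f_beat = |503.7538 − 515.7| = 11.95 Hz.

11.95 Hz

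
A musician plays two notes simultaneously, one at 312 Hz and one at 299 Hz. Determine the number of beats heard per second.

Beats arise from superposition of two nearby frequencies; the beat rate is |f₁ − f₂|.
|312 − 299| = 13 Hz.

13 Hz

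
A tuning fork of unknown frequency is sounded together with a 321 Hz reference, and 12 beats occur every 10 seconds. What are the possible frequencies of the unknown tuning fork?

Beat frequency = 12/10 = 1.2 Hz.
|f − 321| = 1.2, so f = 321 ± 1.2.

319.8 Hz or 322.2 Hz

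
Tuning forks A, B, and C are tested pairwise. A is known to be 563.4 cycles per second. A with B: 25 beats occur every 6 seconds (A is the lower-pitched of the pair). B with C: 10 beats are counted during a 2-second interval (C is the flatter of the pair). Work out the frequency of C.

562.5667 Hz

A–B: Beat frequency = 25/6 = 4.1667 Hz.
B is above A, so f_B = 563.4 + 4.1667 = 567.5667 Hz.
B–C: Beat frequency = 10/2 = 5 Hz.
C is below B, so f_C = 567.5667 − 5 = 562.5667 Hz.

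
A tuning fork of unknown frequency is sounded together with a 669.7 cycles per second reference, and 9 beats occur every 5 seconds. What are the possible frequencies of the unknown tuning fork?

667.9 Hz or 671.5 Hz

Beat frequency = 9/5 = 1.8 Hz.
|f − 669.7| = 1.8, so f = 669.7 ± 1.8.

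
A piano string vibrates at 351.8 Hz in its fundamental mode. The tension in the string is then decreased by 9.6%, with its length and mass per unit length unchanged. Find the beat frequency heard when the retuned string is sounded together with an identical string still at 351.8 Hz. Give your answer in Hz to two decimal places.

17.31 Hz

For a string, f ∝ √T, so the new frequency is 351.8·√0.904 = 334.4876 Hz.
f_beat = |334.4876 − 351.8| = 17.31 Hz.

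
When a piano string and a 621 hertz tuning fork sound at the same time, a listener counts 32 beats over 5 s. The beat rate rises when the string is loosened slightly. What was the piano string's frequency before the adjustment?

Beat frequency = 32/5 = 6.4 Hz.
|f − 621| = 6.4, so the piano string was at either 614.6 Hz or 627.4 Hz.
Reducing tension lowers a string's frequency; the adjustment lowers the piano string's frequency.
The beat rate rose, so the adjustment moved the piano string further from 621 Hz — it was already below the reference.

614.6 Hz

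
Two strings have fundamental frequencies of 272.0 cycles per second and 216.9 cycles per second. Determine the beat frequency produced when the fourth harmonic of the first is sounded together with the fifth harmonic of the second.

3.5 Hz

Fourth harmonic of the first: 4·272.0 = 1088.0 Hz.
Fifth harmonic of the second: 5·216.9 = 1084.5 Hz.
f_beat = |1088.0 − 1084.5| = 3.5 Hz.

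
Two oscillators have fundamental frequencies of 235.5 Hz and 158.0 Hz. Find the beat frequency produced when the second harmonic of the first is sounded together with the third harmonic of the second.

Second harmonic of the first: 2·235.5 = 471.0 Hz.
Third harmonic of the second: 3·158.0 = 474.0 Hz.
f_beat = |471.0 − 474.0| = 3.0 Hz.

3.0 Hz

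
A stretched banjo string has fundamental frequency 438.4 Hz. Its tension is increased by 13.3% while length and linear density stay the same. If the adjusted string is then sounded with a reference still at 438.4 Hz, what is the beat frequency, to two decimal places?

For a string, f ∝ √T, so the new frequency is 438.4·√1.133 = 466.6438 Hz.
f_beat = |466.6438 − 438.4| = 28.24 Hz.

28.24 Hz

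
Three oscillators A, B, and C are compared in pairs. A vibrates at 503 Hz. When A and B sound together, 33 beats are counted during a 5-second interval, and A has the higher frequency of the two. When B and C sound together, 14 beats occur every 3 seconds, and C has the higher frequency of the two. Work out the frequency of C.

501.0667 Hz

A–B: Beat frequency = 33/5 = 6.6 Hz.
B is below A, so f_B = 503 − 6.6 = 496.4 Hz.
B–C: Beat frequency = 14/3 = 4.6667 Hz.
C is above B, so f_C = 496.4 + 4.6667 = 501.0667 Hz.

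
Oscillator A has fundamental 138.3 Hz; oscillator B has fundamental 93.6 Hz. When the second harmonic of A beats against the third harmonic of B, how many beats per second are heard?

Second harmonic of the first: 2·138.3 = 276.6 Hz.
Third harmonic of the second: 3·93.6 = 280.8 Hz.
f_beat = |276.6 − 280.8| = 4.2 Hz.

4.2 Hz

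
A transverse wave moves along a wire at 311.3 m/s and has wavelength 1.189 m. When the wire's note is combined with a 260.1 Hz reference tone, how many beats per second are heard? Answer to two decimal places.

Source frequency f = v/λ = 311.3/1.189 = 261.8167 Hz.
f_beat = |261.8167 − 260.1| = 1.72 Hz.

1.72 Hz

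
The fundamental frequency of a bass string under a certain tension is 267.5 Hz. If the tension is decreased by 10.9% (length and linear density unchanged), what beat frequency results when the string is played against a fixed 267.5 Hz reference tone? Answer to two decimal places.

15.00 Hz

For a string, f ∝ √T, so the new frequency is 267.5·√0.891 = 252.5007 Hz.
f_beat = |252.5007 − 267.5| = 15.00 Hz.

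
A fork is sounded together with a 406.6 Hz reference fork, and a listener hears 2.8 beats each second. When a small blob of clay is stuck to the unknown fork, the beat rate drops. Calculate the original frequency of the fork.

409.4 Hz

|f − 406.6| = 2.8, so the fork was at either 403.8 Hz or 409.4 Hz.
Adding mass to a fork lowers its frequency; the adjustment lowers the fork's frequency.
The beat rate fell, so the adjustment moved the fork toward 406.6 Hz — it must have started above the reference.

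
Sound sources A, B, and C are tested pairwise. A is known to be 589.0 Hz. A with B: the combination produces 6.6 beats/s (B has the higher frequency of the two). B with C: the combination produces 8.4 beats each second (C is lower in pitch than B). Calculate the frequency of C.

587.2 Hz

B is above A, so f_B = 589.0 + 6.6 = 595.6 Hz.
C is below B, so f_C = 595.6 − 8.4 = 587.2 Hz.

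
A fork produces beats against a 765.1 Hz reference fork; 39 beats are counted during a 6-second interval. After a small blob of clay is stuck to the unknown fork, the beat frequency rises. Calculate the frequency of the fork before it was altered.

758.6 Hz

Beat frequency = 39/6 = 6.5 Hz.
|f − 765.1| = 6.5, so the fork was at either 758.6 Hz or 771.6 Hz.
Adding mass to a fork lowers its frequency; the adjustment lowers the fork's frequency.
The beat rate rose, so the adjustment moved the fork further from 765.1 Hz — it was already below the reference.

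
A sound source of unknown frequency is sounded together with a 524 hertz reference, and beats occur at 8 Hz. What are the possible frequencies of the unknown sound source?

|f − 524| = 8, so f = 524 ± 8.

516 Hz or 532 Hz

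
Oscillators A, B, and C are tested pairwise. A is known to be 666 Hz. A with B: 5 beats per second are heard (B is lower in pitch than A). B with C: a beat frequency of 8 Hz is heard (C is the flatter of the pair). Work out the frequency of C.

B is below A, so f_B = 666 − 5 = 661 Hz.
C is below B, so f_C = 661 − 8 = 653 Hz.

653 Hz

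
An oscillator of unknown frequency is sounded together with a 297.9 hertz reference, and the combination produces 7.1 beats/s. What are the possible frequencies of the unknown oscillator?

|f − 297.9| = 7.1, so f = 297.9 ± 7.1.

290.8 Hz or 305 Hz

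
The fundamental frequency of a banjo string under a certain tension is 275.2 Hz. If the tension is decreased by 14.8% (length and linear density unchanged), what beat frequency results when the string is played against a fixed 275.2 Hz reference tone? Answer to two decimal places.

21.18 Hz

For a string, f ∝ √T, so the new frequency is 275.2·√0.852 = 254.0202 Hz.
f_beat = |254.0202 − 275.2| = 21.18 Hz.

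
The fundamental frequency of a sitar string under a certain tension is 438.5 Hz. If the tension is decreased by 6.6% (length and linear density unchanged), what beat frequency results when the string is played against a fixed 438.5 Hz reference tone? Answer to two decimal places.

For a string, f ∝ √T, so the new frequency is 438.5·√0.934 = 423.7825 Hz.
f_beat = |423.7825 − 438.5| = 14.72 Hz.

14.72 Hz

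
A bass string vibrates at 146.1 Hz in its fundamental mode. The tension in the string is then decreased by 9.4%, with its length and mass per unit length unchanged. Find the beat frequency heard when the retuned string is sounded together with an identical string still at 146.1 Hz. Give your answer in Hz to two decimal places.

For a string, f ∝ √T, so the new frequency is 146.1·√0.906 = 139.0639 Hz.
f_beat = |139.0639 − 146.1| = 7.04 Hz.

7.04 Hz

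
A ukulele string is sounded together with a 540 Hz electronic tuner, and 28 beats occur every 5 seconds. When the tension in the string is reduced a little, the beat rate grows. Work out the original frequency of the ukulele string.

534.4 Hz

Beat frequency = 28/5 = 5.6 Hz.
|f − 540| = 5.6, so the ukulele string was at either 534.4 Hz or 545.6 Hz.
Lower tension means lower frequency; the adjustment lowers the ukulele string's frequency.
The beat rate rose, so the adjustment moved the ukulele string further from 540 Hz — it was already below the reference.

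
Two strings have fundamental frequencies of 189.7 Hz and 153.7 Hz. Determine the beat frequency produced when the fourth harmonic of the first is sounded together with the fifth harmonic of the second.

9.7 Hz

Fourth harmonic of the first: 4·189.7 = 758.8 Hz.
Fifth harmonic of the second: 5·153.7 = 768.5 Hz.
f_beat = |758.8 − 768.5| = 9.7 Hz.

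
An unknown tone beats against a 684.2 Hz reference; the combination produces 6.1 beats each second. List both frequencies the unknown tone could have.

|f − 684.2| = 6.1, so f = 684.2 ± 6.1.

678.1 Hz or 690.3 Hz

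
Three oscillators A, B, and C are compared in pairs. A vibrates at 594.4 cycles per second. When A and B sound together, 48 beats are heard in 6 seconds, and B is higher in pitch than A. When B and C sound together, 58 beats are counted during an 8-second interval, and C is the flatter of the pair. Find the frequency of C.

595.15 Hz

A–B: Beat frequency = 48/6 = 8 Hz.
B is above A, so f_B = 594.4 + 8 = 602.4 Hz.
B–C: Beat frequency = 58/8 = 7.25 Hz.
C is below B, so f_C = 602.4 − 7.25 = 595.15 Hz.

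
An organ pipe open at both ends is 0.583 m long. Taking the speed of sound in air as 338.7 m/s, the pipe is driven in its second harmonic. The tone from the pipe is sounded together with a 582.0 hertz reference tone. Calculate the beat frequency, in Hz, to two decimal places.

1.04 Hz

Open pipe: f_n = n·v/(2L) = 2·338.7/(2·0.583) = 580.9605 Hz.
f_beat = |580.9605 − 582.0| = 1.04 Hz.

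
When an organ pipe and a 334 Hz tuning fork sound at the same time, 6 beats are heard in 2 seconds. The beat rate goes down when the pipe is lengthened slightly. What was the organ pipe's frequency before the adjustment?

337 Hz

Beat frequency = 6/2 = 3 Hz.
|f − 334| = 3, so the organ pipe was at either 331 Hz or 337 Hz.
A longer pipe has a lower fundamental; the adjustment lowers the organ pipe's frequency.
The beat rate fell, so the adjustment moved the organ pipe toward 334 Hz — it must have started above the reference.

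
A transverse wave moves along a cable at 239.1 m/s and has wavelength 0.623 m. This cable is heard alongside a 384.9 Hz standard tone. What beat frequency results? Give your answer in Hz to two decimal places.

Source frequency f = v/λ = 239.1/0.623 = 383.7881 Hz.
f_beat = |383.7881 − 384.9| = 1.11 Hz.

1.11 Hz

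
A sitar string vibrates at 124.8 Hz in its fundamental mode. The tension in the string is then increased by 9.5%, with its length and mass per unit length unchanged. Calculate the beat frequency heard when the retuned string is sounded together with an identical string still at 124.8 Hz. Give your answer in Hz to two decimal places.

For a string, f ∝ √T, so the new frequency is 124.8·√1.095 = 130.5935 Hz.
f_beat = |130.5935 − 124.8| = 5.79 Hz.

5.79 Hz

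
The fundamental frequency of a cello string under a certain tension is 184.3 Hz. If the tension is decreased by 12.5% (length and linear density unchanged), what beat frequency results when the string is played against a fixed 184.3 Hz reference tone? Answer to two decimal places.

For a string, f ∝ √T, so the new frequency is 184.3·√0.875 = 172.3969 Hz.
f_beat = |172.3969 − 184.3| = 11.90 Hz.

11.90 Hz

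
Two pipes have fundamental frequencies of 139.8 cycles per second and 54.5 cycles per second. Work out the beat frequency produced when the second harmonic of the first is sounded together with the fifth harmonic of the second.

Second harmonic of the first: 2·139.8 = 279.6 Hz.
Fifth harmonic of the second: 5·54.5 = 272.5 Hz.
f_beat = |279.6 − 272.5| = 7.1 Hz.

7.1 Hz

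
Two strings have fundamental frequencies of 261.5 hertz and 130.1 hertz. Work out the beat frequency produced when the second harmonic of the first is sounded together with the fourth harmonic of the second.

2.6 Hz

Second harmonic of the first: 2·261.5 = 523.0 Hz.
Fourth harmonic of the second: 4·130.1 = 520.4 Hz.
f_beat = |523.0 − 520.4| = 2.6 Hz.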